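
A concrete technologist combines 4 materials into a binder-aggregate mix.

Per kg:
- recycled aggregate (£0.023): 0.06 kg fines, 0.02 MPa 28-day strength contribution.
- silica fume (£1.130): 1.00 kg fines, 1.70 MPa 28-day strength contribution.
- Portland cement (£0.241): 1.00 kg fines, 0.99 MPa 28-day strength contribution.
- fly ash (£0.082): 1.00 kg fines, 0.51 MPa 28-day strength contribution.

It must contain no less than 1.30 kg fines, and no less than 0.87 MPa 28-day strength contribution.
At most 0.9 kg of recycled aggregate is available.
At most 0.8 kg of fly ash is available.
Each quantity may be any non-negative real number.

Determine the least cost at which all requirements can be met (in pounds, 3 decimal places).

£0.186

Set it up as a linear program. Let x1 = kg of recycled aggregate, x2 = kg of silica fume, x3 = kg of Portland cement, x4 = kg of fly ash.
min 0.023x1 + 1.13x2 + 0.241x3 + 0.082x4 s.t.:
  0.06x1 + 1x2 + 1x3 + 1x4 ≥ 1.3   (fines)
  0.02x1 + 1.7x2 + 0.99x3 + 0.51x4 ≥ 0.87   (28-day strength contribution)
  x1 ≤ 0.9
  x4 ≤ 0.8
  x1, x2, x3, x4 ≥ 0.
At the optimum only Portland cement, fly ash are positive (recycled aggregate, silica fume = 0). The fines and the fly ash cap requirements are met with equality.
Solving gives x3 = 0.5, x4 = 0.8.
Objective = 0.241·0.5 + 0.082·0.8 = 0.18610.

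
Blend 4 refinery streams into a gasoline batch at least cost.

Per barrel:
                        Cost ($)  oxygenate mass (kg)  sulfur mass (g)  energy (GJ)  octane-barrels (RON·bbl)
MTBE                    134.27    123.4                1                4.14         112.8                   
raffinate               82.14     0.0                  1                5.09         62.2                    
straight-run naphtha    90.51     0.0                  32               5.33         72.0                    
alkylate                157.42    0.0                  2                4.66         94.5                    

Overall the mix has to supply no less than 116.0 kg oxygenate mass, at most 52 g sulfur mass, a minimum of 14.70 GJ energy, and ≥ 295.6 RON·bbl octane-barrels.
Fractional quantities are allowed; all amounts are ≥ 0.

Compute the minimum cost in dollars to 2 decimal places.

$358.75

Treat it as an LP. Let x1 = barrels of MTBE, x2 = barrels of raffinate, x3 = barrels of straight-run naphtha, x4 = barrels of alkylate.
min 134.27x1 + 82.14x2 + 90.51x3 + 157.42x4 subject to:
  123.4x1 ≥ 116   (oxygenate mass)
  1x1 + 1x2 + 32x3 + 2x4 ≤ 52   (sulfur mass)
  4.14x1 + 5.09x2 + 5.33x3 + 4.66x4 ≥ 14.7   (energy)
  112.8x1 + 62.2x2 + 72x3 + 94.5x4 ≥ 295.6   (octane-barrels)
  x1, x2, x3, x4 ≥ 0.
The optimal basis is {MTBE, straight-run naphtha}; raffinate, alkylate drop out. There the energy and octane-barrels constraints are tight.
Solving gives x1 = 1.70595, x3 = 1.4329.
Objective = 134.27·1.70595 + 90.51·1.4329 = 358.7497.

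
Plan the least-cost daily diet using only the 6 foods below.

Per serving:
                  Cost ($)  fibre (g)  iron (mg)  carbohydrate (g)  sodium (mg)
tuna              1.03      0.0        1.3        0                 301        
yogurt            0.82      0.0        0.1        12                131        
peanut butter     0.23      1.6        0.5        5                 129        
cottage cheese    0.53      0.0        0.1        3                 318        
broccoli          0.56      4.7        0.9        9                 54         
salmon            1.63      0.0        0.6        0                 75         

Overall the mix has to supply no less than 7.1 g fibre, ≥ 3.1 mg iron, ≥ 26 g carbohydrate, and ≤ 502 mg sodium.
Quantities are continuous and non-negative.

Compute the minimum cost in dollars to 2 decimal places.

Set it up as a linear program. Let x1 = servings of tuna, x2 = servings of yogurt, x3 = servings of peanut butter, x4 = servings of cottage cheese, x5 = servings of broccoli, x6 = servings of salmon.
Minimise 1.03x1 + 0.82x2 + 0.23x3 + 0.53x4 + 0.56x5 + 1.63x6 with:
  1.6x3 + 4.7x5 ≥ 7.1   (fibre)
  1.3x1 + 0.1x2 + 0.5x3 + 0.1x4 + 0.9x5 + 0.6x6 ≥ 3.1   (iron)
  12x2 + 5x3 + 3x4 + 9x5 ≥ 26   (carbohydrate)
  301x1 + 131x2 + 129x3 + 318x4 + 54x5 + 75x6 ≤ 502   (sodium)
  x1, x2, x3, x4, x5, x6 ≥ 0.
The cheapest feasible vertex uses only peanut butter, broccoli; tuna, yogurt, cottage cheese, salmon are not used. The iron and sodium requirements are met with equality.
That vertex is x3 = 3.192, x5 = 1.671.
Total cost: 0.23·3.192 + 0.56·1.671 = 1.6699.

$1.67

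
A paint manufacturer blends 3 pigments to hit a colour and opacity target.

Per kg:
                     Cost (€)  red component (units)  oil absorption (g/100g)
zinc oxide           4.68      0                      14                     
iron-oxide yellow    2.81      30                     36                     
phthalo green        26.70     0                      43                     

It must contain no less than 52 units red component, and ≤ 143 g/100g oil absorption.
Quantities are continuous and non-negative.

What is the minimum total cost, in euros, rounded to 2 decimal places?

Let x1 = kg of zinc oxide, x2 = kg of iron-oxide yellow, x3 = kg of phthalo green.
min 4.68x1 + 2.81x2 + 26.7x3 with:
  30x2 ≥ 52   (red component)
  14x1 + 36x2 + 43x3 ≤ 143   (oil absorption)
  x1, x2, x3 ≥ 0.
The cheapest feasible vertex uses only iron-oxide yellow; zinc oxide, phthalo green are not used. The red component requirement is met with equality.
So iron-oxide yellow = 1.733 kg.
Total cost: 2.81·1.733 = 4.8697.

€4.87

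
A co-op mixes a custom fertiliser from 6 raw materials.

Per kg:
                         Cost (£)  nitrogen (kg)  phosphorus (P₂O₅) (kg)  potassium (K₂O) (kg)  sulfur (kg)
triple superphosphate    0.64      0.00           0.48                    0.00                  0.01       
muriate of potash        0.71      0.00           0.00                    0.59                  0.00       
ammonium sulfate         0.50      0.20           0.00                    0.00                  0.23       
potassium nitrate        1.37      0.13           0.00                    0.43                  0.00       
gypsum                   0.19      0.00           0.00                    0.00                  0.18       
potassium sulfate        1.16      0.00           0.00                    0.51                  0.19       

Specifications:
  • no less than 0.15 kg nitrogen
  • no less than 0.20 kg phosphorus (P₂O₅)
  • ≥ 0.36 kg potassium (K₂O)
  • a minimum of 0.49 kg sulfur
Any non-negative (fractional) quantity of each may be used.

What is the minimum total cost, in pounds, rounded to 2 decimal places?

Treat it as an LP. Let x1 = kg of triple superphosphate, x2 = kg of muriate of potash, x3 = kg of ammonium sulfate, x4 = kg of potassium nitrate, x5 = kg of gypsum, x6 = kg of potassium sulfate.
Minimize 0.64x1 + 0.71x2 + 0.5x3 + 1.37x4 + 0.19x5 + 1.16x6 with:
  0.2x3 + 0.13x4 ≥ 0.15   (nitrogen)
  0.48x1 ≥ 0.2   (phosphorus (P₂O₅))
  0.59x2 + 0.43x4 + 0.51x6 ≥ 0.36   (potassium (K₂O))
  0.01x1 + 0.23x3 + 0.18x5 + 0.19x6 ≥ 0.49   (sulfur)
  x1, x2, x3, x4, x5, x6 ≥ 0.
The optimal basis is {triple superphosphate, muriate of potash, ammonium sulfate, gypsum}; potassium nitrate, potassium sulfate drop out. The nitrogen, phosphorus (P₂O₅), potassium (K₂O), sulfur requirements are met with equality.
Solving gives x1 = 0.4167, x2 = 0.6102, x3 = 0.75, x5 = 1.741.
Hence cost = 0.64·0.4167 + 0.71·0.6102 + 0.5·0.75 + 0.19·1.741 = £1.4057.

£1.41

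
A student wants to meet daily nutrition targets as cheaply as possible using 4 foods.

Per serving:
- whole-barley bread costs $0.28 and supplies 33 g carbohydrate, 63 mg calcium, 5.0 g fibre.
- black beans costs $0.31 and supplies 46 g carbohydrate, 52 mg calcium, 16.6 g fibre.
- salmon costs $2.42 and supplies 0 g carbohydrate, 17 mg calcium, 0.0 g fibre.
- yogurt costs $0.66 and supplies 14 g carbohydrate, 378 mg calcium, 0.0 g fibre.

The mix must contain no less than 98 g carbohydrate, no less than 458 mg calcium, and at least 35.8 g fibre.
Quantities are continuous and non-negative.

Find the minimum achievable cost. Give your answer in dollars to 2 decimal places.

Let x1 = servings of whole-barley bread, x2 = servings of black beans, x3 = servings of salmon, x4 = servings of yogurt.
Minimise 0.28x1 + 0.31x2 + 2.42x3 + 0.66x4 subject to:
  33x1 + 46x2 + 14x4 ≥ 98   (carbohydrate)
  63x1 + 52x2 + 17x3 + 378x4 ≥ 458   (calcium)
  5x1 + 16.6x2 ≥ 35.8   (fibre)
  x1, x2, x3, x4 ≥ 0.
The minimum-cost mix takes nothing from whole-barley bread, salmon — only black beans, yogurt. There the calcium and fibre constraints are tight.
Optimal quantities: black beans = 2.157 servings, yogurt = 0.915 servings.
Objective = 0.31·2.157 + 0.66·0.915 = 1.2726.

$1.27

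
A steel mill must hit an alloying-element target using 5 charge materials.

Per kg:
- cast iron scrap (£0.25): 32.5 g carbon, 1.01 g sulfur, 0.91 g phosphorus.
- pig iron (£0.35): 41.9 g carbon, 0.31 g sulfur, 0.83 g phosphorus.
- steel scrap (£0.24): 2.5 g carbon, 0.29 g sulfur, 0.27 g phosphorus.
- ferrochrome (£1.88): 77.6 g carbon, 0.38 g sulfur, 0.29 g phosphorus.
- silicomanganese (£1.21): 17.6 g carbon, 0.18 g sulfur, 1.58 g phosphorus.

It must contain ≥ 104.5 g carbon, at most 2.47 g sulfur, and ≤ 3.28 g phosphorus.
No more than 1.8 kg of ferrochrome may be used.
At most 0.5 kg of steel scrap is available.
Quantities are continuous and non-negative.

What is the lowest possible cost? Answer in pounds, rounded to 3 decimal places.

Treat it as an LP. Let x1 = kg of cast iron scrap, x2 = kg of pig iron, x3 = kg of steel scrap, x4 = kg of ferrochrome, x5 = kg of silicomanganese.
min 0.25x1 + 0.35x2 + 0.24x3 + 1.88x4 + 1.21x5 s.t.:
  32.5x1 + 41.9x2 + 2.5x3 + 77.6x4 + 17.6x5 ≥ 104.5   (carbon)
  1.01x1 + 0.31x2 + 0.29x3 + 0.38x4 + 0.18x5 ≤ 2.47   (sulfur)
  0.91x1 + 0.83x2 + 0.27x3 + 0.29x4 + 1.58x5 ≤ 3.28   (phosphorus)
  x4 ≤ 1.8
  x3 ≤ 0.5
  x1, x2, x3, x4, x5 ≥ 0.
The minimum-cost mix takes nothing from steel scrap, ferrochrome, silicomanganese — only cast iron scrap, pig iron. The carbon and sulfur requirements are met with equality.
Optimal quantities: cast iron scrap = 2.205 kg, pig iron = 0.7837 kg.
Hence cost = 0.25·2.205 + 0.35·0.7837 = £0.82555.

£0.826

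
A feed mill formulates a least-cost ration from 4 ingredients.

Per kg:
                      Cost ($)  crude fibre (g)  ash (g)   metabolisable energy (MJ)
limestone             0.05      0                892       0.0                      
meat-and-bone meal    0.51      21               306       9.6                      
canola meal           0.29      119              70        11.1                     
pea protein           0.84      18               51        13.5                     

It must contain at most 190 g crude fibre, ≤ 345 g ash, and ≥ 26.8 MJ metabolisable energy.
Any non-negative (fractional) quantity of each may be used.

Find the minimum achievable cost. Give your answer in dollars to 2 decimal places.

$1.03

Let x1 = kg of limestone, x2 = kg of meat-and-bone meal, x3 = kg of canola meal, x4 = kg of pea protein.
Minimise 0.05x1 + 0.51x2 + 0.29x3 + 0.84x4 s.t.:
  21x2 + 119x3 + 18x4 ≤ 190   (crude fibre)
  892x1 + 306x2 + 70x3 + 51x4 ≤ 345   (ash)
  9.6x2 + 11.1x3 + 13.5x4 ≥ 26.8   (metabolisable energy)
  x1, x2, x3, x4 ≥ 0.
The minimum-cost mix takes nothing from limestone — only meat-and-bone meal, canola meal, pea protein. There the crude fibre, ash, metabolisable energy constraints are tight.
That vertex is x2 = 0.7558, x3 = 1.421, x4 = 0.2793.
Hence cost = 0.51·0.7558 + 0.29·1.421 + 0.84·0.2793 = $1.0322.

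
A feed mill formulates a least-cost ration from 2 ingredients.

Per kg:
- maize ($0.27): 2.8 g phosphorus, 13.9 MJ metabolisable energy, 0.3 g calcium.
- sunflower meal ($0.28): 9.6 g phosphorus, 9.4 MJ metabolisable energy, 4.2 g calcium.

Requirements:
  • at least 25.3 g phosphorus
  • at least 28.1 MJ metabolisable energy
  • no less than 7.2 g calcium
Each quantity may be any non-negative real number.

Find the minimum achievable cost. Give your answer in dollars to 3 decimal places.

Treat it as an LP. Let x1 = kg of maize, x2 = kg of sunflower meal.
Minimise 0.27x1 + 0.28x2 s.t.:
  2.8x1 + 9.6x2 ≥ 25.3   (phosphorus)
  13.9x1 + 9.4x2 ≥ 28.1   (metabolisable energy)
  0.3x1 + 4.2x2 ≥ 7.2   (calcium)
  x1, x2 ≥ 0.
Both inputs are positive at the optimum. There the phosphorus and metabolisable energy constraints are tight.
That vertex is x1 = 0.2982, x2 = 2.548.
Total cost: 0.27·0.2982 + 0.28·2.548 = 0.79395.

$0.794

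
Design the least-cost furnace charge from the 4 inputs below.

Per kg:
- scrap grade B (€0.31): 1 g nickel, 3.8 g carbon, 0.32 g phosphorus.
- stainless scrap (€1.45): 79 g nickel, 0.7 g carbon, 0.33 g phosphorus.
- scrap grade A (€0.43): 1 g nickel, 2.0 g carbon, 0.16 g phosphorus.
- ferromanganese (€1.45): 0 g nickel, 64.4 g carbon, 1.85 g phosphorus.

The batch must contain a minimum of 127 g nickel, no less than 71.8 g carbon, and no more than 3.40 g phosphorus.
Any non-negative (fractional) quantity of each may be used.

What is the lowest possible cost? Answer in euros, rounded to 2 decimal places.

€3.92

Let x1 = kg of scrap grade B, x2 = kg of stainless scrap, x3 = kg of scrap grade A, x4 = kg of ferromanganese.
Minimise 0.31x1 + 1.45x2 + 0.43x3 + 1.45x4 with:
  1x1 + 79x2 + 1x3 ≥ 127   (nickel)
  3.8x1 + 0.7x2 + 2x3 + 64.4x4 ≥ 71.8   (carbon)
  0.32x1 + 0.33x2 + 0.16x3 + 1.85x4 ≤ 3.4   (phosphorus)
  x1, x2, x3, x4 ≥ 0.
The cheapest feasible vertex uses only stainless scrap, ferromanganese; scrap grade B, scrap grade A are not used. The nickel and carbon requirements are met with equality.
Solving gives x2 = 1.608, x4 = 1.097.
Total cost: 1.45·1.608 + 1.45·1.097 = 3.9223.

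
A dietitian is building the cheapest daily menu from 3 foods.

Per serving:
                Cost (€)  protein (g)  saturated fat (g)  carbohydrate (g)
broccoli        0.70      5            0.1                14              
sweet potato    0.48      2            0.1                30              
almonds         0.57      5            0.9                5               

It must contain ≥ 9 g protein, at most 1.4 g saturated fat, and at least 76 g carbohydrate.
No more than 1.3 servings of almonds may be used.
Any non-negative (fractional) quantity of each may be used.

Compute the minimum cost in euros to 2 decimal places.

Let x1 = servings of broccoli, x2 = servings of sweet potato, x3 = servings of almonds.
min 0.7x1 + 0.48x2 + 0.57x3 with:
  5x1 + 2x2 + 5x3 ≥ 9   (protein)
  0.1x1 + 0.1x2 + 0.9x3 ≤ 1.4   (saturated fat)
  14x1 + 30x2 + 5x3 ≥ 76   (carbohydrate)
  x3 ≤ 1.3
  x1, x2, x3 ≥ 0.
The optimal basis is {sweet potato, almonds}; broccoli drops out. There the protein and carbohydrate constraints are tight.
Optimal quantities: sweet potato = 2.393 servings, almonds = 0.8429 servings.
Objective = 0.48·2.393 + 0.57·0.8429 = 1.6291.

€1.63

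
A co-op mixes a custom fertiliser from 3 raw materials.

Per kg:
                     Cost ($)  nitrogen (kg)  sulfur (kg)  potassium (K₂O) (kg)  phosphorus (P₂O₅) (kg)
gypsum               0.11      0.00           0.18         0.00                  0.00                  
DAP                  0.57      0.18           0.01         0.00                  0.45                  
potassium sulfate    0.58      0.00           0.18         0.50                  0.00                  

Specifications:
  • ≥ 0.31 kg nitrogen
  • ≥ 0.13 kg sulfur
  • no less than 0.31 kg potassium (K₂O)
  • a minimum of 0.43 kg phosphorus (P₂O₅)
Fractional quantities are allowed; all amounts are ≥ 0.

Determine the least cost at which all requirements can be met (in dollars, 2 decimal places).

Set it up as a linear program. Let x1 = kg of gypsum, x2 = kg of DAP, x3 = kg of potassium sulfate.
Minimize 0.11x1 + 0.57x2 + 0.58x3 with:
  0.18x2 ≥ 0.31   (nitrogen)
  0.18x1 + 0.01x2 + 0.18x3 ≥ 0.13   (sulfur)
  0.5x3 ≥ 0.31   (potassium (K₂O))
  0.45x2 ≥ 0.43   (phosphorus (P₂O₅))
  x1, x2, x3 ≥ 0.
All 3 inputs are positive at the optimum. The nitrogen, sulfur, potassium (K₂O) requirements are met with equality.
That vertex is x1 = 0.006543, x2 = 1.722, x3 = 0.62.
Objective = 0.11·0.006543 + 0.57·1.722 + 0.58·0.62 = 1.3419.

$1.34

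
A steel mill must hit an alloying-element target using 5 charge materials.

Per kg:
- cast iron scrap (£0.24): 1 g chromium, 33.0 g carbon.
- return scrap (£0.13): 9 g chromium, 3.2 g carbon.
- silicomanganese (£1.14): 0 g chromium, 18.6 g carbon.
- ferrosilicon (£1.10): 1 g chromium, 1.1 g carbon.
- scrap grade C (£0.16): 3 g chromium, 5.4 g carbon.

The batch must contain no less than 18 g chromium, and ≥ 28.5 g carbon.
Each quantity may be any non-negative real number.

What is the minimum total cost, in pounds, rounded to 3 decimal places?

Let x1 = kg of cast iron scrap, x2 = kg of return scrap, x3 = kg of silicomanganese, x4 = kg of ferrosilicon, x5 = kg of scrap grade C.
Minimise 0.24x1 + 0.13x2 + 1.14x3 + 1.1x4 + 0.16x5 s.t.:
  1x1 + 9x2 + 1x4 + 3x5 ≥ 18   (chromium)
  33x1 + 3.2x2 + 18.6x3 + 1.1x4 + 5.4x5 ≥ 28.5   (carbon)
  x1, x2, x3, x4, x5 ≥ 0.
At the optimum only cast iron scrap, return scrap are positive (silicomanganese, ferrosilicon, scrap grade C = 0). There the chromium and carbon constraints are tight.
Solving gives x1 = 0.677, x2 = 1.925.
Objective = 0.24·0.677 + 0.13·1.925 = 0.41273.

£0.413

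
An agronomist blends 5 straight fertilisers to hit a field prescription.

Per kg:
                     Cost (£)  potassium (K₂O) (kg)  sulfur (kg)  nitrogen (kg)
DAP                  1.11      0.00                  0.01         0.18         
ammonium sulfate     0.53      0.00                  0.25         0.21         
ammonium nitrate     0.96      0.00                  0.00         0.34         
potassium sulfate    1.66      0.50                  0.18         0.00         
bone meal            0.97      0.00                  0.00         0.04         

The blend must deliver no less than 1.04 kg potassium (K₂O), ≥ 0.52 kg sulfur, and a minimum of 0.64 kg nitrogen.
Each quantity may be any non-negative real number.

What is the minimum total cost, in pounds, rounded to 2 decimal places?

£5.07

This is a linear program. Let x1 = kg of DAP, x2 = kg of ammonium sulfate, x3 = kg of ammonium nitrate, x4 = kg of potassium sulfate, x5 = kg of bone meal.
min 1.11x1 + 0.53x2 + 0.96x3 + 1.66x4 + 0.97x5 subject to:
  0.5x4 ≥ 1.04   (potassium (K₂O))
  0.01x1 + 0.25x2 + 0.18x4 ≥ 0.52   (sulfur)
  0.18x1 + 0.21x2 + 0.34x3 + 0.04x5 ≥ 0.64   (nitrogen)
  x1, x2, x3, x4, x5 ≥ 0.
The optimal basis is {ammonium sulfate, potassium sulfate}; DAP, ammonium nitrate, bone meal drop out. The potassium (K₂O) and nitrogen requirements are met with equality.
Solving gives x2 = 3.048, x4 = 2.08.
Total cost: 0.53·3.048 + 1.66·2.08 = 5.0682.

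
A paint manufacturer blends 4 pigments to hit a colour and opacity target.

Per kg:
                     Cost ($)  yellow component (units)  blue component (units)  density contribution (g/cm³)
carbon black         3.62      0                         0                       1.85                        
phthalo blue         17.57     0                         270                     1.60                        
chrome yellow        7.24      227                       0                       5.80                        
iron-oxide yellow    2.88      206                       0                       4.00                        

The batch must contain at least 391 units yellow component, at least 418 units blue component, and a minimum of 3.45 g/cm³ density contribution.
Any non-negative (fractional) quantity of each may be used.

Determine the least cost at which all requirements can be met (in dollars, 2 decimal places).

$32.67

Let x1 = kg of carbon black, x2 = kg of phthalo blue, x3 = kg of chrome yellow, x4 = kg of iron-oxide yellow.
min 3.62x1 + 17.57x2 + 7.24x3 + 2.88x4 s.t.:
  227x3 + 206x4 ≥ 391   (yellow component)
  270x2 ≥ 418   (blue component)
  1.85x1 + 1.6x2 + 5.8x3 + 4x4 ≥ 3.45   (density contribution)
  x1, x2, x3, x4 ≥ 0.
At the optimum only phthalo blue, iron-oxide yellow are positive (carbon black, chrome yellow = 0). Binding constraints: yellow component and blue component.
Optimal quantities: phthalo blue = 1.5481 kg, iron-oxide yellow = 1.8981 kg.
Hence cost = 17.57·1.5481 + 2.88·1.8981 = $32.6666.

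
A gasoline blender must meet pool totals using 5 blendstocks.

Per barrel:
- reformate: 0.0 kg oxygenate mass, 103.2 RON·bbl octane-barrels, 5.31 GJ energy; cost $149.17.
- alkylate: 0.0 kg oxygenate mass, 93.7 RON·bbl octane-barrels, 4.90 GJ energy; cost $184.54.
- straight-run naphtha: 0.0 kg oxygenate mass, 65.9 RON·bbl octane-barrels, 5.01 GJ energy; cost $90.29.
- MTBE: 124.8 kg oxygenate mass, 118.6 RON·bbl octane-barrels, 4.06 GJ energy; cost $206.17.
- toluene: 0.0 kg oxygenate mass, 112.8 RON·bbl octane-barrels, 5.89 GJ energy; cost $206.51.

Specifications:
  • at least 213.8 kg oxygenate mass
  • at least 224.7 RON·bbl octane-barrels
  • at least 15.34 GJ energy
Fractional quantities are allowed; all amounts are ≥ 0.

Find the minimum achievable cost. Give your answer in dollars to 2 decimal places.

$504.31

Treat it as an LP. Let x1 = barrels of reformate, x2 = barrels of alkylate, x3 = barrels of straight-run naphtha, x4 = barrels of MTBE, x5 = barrels of toluene.
Minimise 149.17x1 + 184.54x2 + 90.29x3 + 206.17x4 + 206.51x5 with:
  124.8x4 ≥ 213.8   (oxygenate mass)
  103.2x1 + 93.7x2 + 65.9x3 + 118.6x4 + 112.8x5 ≥ 224.7   (octane-barrels)
  5.31x1 + 4.9x2 + 5.01x3 + 4.06x4 + 5.89x5 ≥ 15.34   (energy)
  x1, x2, x3, x4, x5 ≥ 0.
The optimal basis is {straight-run naphtha, MTBE}; reformate, alkylate, toluene drop out. There the oxygenate mass and energy constraints are tight.
So straight-run naphtha = 1.674 barrels, MTBE = 1.713 barrels.
Hence cost = 90.29·1.674 + 206.17·1.713 = $504.3147.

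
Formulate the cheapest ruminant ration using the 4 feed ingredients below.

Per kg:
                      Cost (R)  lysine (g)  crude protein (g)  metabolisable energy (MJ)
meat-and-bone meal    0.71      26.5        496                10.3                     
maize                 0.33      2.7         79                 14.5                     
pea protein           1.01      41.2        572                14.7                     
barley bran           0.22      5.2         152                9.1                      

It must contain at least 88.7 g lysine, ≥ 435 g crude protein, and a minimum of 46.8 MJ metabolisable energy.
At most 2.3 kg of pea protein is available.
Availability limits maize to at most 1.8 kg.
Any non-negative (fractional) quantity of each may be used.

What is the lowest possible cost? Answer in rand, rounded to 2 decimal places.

Treat it as an LP. Let x1 = kg of meat-and-bone meal, x2 = kg of maize, x3 = kg of pea protein, x4 = kg of barley bran.
min 0.71x1 + 0.33x2 + 1.01x3 + 0.22x4 s.t.:
  26.5x1 + 2.7x2 + 41.2x3 + 5.2x4 ≥ 88.7   (lysine)
  496x1 + 79x2 + 572x3 + 152x4 ≥ 435   (crude protein)
  10.3x1 + 14.5x2 + 14.7x3 + 9.1x4 ≥ 46.8   (metabolisable energy)
  x3 ≤ 2.3
  x2 ≤ 1.8
  x1, x2, x3, x4 ≥ 0.
The cheapest feasible vertex uses only pea protein, barley bran; meat-and-bone meal, maize are not used. The lysine and metabolisable energy requirements are met with equality.
Solving gives x3 = 1.889, x4 = 2.091.
Hence cost = 1.01·1.889 + 0.22·2.091 = R2.3679.

R2.37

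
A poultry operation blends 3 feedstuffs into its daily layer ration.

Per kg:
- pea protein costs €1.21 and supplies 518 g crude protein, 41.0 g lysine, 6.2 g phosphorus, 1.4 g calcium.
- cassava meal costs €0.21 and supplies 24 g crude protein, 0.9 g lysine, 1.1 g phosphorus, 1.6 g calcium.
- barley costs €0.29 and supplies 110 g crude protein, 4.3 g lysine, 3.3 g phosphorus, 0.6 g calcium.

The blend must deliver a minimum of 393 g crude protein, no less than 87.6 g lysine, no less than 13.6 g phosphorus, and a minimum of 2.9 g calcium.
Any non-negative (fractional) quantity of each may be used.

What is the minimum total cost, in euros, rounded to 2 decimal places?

€2.61

Set it up as a linear program. Let x1 = kg of pea protein, x2 = kg of cassava meal, x3 = kg of barley.
Minimise 1.21x1 + 0.21x2 + 0.29x3 with:
  518x1 + 24x2 + 110x3 ≥ 393   (crude protein)
  41x1 + 0.9x2 + 4.3x3 ≥ 87.6   (lysine)
  6.2x1 + 1.1x2 + 3.3x3 ≥ 13.6   (phosphorus)
  1.4x1 + 1.6x2 + 0.6x3 ≥ 2.9   (calcium)
  x1, x2, x3 ≥ 0.
At the optimum only pea protein, barley are positive (cassava meal = 0). There the lysine and phosphorus constraints are tight.
Optimal quantities: pea protein = 2.123 kg, barley = 0.1333 kg.
Cost = 1.21·2.123 + 0.29·0.1333 = 2.6075.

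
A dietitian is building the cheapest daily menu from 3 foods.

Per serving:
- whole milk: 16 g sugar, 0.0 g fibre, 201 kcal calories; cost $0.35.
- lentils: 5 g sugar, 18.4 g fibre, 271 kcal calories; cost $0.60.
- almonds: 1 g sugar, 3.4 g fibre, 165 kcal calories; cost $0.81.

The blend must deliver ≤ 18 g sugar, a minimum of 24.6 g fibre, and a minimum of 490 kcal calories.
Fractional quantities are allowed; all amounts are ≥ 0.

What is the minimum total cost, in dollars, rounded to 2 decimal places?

Let x1 = servings of whole milk, x2 = servings of lentils, x3 = servings of almonds.
Minimise 0.35x1 + 0.6x2 + 0.81x3 with:
  16x1 + 5x2 + 1x3 ≤ 18   (sugar)
  18.4x2 + 3.4x3 ≥ 24.6   (fibre)
  201x1 + 271x2 + 165x3 ≥ 490   (calories)
  x1, x2, x3 ≥ 0.
The optimal basis is {whole milk, lentils}; almonds drops out. The fibre and calories requirements are met with equality.
So whole milk = 0.6352 servings, lentils = 1.337 servings.
Total cost: 0.35·0.6352 + 0.6·1.337 = 1.0245.

$1.02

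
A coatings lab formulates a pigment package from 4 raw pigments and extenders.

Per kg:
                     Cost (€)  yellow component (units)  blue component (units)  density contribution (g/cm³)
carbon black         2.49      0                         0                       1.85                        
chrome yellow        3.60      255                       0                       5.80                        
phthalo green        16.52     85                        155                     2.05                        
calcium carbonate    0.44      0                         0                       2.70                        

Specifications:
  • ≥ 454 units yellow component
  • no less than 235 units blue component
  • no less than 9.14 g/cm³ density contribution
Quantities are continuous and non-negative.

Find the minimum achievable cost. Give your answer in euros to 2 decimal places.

Set it up as a linear program. Let x1 = kg of carbon black, x2 = kg of chrome yellow, x3 = kg of phthalo green, x4 = kg of calcium carbonate.
Minimize 2.49x1 + 3.6x2 + 16.52x3 + 0.44x4 with:
  255x2 + 85x3 ≥ 454   (yellow component)
  155x3 ≥ 235   (blue component)
  1.85x1 + 5.8x2 + 2.05x3 + 2.7x4 ≥ 9.14   (density contribution)
  x1, x2, x3, x4 ≥ 0.
The optimal basis is {chrome yellow, phthalo green}; carbon black, calcium carbonate drop out. The yellow component and blue component requirements are met with equality.
That vertex is x2 = 1.275, x3 = 1.5161.
Total cost: 3.6·1.275 + 16.52·1.5161 = 29.6360.

€29.64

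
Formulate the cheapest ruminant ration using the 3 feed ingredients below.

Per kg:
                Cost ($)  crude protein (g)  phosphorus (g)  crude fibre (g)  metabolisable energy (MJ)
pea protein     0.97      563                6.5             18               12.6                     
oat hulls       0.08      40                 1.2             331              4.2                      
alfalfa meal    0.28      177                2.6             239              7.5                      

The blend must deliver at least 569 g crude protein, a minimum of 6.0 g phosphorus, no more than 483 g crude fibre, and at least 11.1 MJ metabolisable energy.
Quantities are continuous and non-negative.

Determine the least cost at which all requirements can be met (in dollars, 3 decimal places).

$0.931

Let x1 = kg of pea protein, x2 = kg of oat hulls, x3 = kg of alfalfa meal.
Minimise 0.97x1 + 0.08x2 + 0.28x3 s.t.:
  563x1 + 40x2 + 177x3 ≥ 569   (crude protein)
  6.5x1 + 1.2x2 + 2.6x3 ≥ 6   (phosphorus)
  18x1 + 331x2 + 239x3 ≤ 483   (crude fibre)
  12.6x1 + 4.2x2 + 7.5x3 ≥ 11.1   (metabolisable energy)
  x1, x2, x3 ≥ 0.
At the optimum only pea protein, alfalfa meal are positive (oat hulls = 0). There the crude protein and crude fibre constraints are tight.
That vertex is x1 = 0.3844, x3 = 1.992.
Hence cost = 0.97·0.3844 + 0.28·1.992 = $0.93063.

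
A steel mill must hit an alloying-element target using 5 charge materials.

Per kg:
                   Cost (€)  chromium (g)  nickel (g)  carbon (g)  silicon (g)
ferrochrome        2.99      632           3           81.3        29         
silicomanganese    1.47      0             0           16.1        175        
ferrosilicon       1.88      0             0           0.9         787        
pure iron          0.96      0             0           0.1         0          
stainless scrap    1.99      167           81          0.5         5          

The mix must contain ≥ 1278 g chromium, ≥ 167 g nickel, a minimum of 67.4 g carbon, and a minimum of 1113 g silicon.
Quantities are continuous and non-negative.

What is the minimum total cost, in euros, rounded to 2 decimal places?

Set it up as a linear program. Let x1 = kg of ferrochrome, x2 = kg of silicomanganese, x3 = kg of ferrosilicon, x4 = kg of pure iron, x5 = kg of stainless scrap.
Minimise 2.99x1 + 1.47x2 + 1.88x3 + 0.96x4 + 1.99x5 with:
  632x1 + 167x5 ≥ 1278   (chromium)
  3x1 + 81x5 ≥ 167   (nickel)
  81.3x1 + 16.1x2 + 0.9x3 + 0.1x4 + 0.5x5 ≥ 67.4   (carbon)
  29x1 + 175x2 + 787x3 + 5x5 ≥ 1113   (silicon)
  x1, x2, x3, x4, x5 ≥ 0.
At the optimum only ferrochrome, ferrosilicon, stainless scrap are positive (silicomanganese, pure iron = 0). Binding constraints: chromium, nickel, silicon.
Solving gives x1 = 1.492, x3 = 1.347, x5 = 2.006.
Total cost: 2.99·1.492 + 1.88·1.347 + 1.99·2.006 = 10.9854.

€10.99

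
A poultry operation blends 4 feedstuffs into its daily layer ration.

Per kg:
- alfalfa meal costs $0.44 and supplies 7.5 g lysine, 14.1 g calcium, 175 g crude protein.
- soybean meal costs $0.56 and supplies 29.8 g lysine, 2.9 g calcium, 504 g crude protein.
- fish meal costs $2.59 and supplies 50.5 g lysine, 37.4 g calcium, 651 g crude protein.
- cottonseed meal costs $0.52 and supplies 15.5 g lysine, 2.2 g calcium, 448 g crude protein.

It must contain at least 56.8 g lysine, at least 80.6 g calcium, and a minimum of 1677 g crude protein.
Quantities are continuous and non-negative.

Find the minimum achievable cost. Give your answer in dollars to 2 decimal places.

Treat it as an LP. Let x1 = kg of alfalfa meal, x2 = kg of soybean meal, x3 = kg of fish meal, x4 = kg of cottonseed meal.
Minimize 0.44x1 + 0.56x2 + 2.59x3 + 0.52x4 with:
  7.5x1 + 29.8x2 + 50.5x3 + 15.5x4 ≥ 56.8   (lysine)
  14.1x1 + 2.9x2 + 37.4x3 + 2.2x4 ≥ 80.6   (calcium)
  175x1 + 504x2 + 651x3 + 448x4 ≥ 1677   (crude protein)
  x1, x2, x3, x4 ≥ 0.
The optimal basis is {alfalfa meal, soybean meal}; fish meal, cottonseed meal drop out. Binding constraints: calcium and crude protein.
So alfalfa meal = 5.419 kg, soybean meal = 1.446 kg.
Cost = 0.44·5.419 + 0.56·1.446 = 3.1941.

$3.19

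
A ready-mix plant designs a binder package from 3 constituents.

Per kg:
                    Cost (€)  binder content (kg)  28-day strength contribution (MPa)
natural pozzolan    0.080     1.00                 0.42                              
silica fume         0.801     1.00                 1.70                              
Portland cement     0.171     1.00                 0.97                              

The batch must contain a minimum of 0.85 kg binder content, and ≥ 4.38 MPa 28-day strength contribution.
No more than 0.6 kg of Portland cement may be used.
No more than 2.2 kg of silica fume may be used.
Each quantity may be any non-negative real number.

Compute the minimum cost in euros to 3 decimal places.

This is a linear program. Let x1 = kg of natural pozzolan, x2 = kg of silica fume, x3 = kg of Portland cement.
Minimize 0.08x1 + 0.801x2 + 0.171x3 with:
  1x1 + 1x2 + 1x3 ≥ 0.85   (binder content)
  0.42x1 + 1.7x2 + 0.97x3 ≥ 4.38   (28-day strength contribution)
  x3 ≤ 0.6
  x2 ≤ 2.2
  x1, x2, x3 ≥ 0.
The optimal basis is {natural pozzolan, Portland cement}; silica fume drops out. There the 28-day strength contribution and the Portland cement cap constraints are tight.
Solving gives x1 = 9.043, x3 = 0.6.
Hence cost = 0.08·9.043 + 0.171·0.6 = €0.82604.

€0.826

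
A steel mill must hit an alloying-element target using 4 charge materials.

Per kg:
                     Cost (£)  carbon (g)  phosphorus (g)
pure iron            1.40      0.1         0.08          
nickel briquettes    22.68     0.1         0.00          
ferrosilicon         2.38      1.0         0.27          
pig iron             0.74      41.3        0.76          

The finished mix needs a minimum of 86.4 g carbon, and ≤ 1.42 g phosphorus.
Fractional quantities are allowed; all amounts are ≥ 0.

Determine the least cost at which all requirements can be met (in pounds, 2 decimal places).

£2095.70

Let x1 = kg of pure iron, x2 = kg of nickel briquettes, x3 = kg of ferrosilicon, x4 = kg of pig iron.
Minimise 1.4x1 + 22.68x2 + 2.38x3 + 0.74x4 with:
  0.1x1 + 0.1x2 + 1x3 + 41.3x4 ≥ 86.4   (carbon)
  0.08x1 + 0.27x3 + 0.76x4 ≤ 1.42   (phosphorus)
  x1, x2, x3, x4 ≥ 0.
The optimal basis is {nickel briquettes, pig iron}; pure iron, ferrosilicon drop out. Binding constraints: carbon and phosphorus.
That vertex is x2 = 92.342, x4 = 1.8684.
Objective = 22.68·92.342 + 0.74·1.8684 = 2095.6992.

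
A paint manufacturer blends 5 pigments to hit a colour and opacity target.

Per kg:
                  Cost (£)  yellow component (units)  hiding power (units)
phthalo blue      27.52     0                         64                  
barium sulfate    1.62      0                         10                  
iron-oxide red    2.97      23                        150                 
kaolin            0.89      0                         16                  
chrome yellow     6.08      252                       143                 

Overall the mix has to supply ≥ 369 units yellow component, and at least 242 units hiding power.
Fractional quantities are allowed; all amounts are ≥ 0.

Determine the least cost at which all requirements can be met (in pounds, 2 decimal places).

£9.48

This is a linear program. Let x1 = kg of phthalo blue, x2 = kg of barium sulfate, x3 = kg of iron-oxide red, x4 = kg of kaolin, x5 = kg of chrome yellow.
Minimise 27.52x1 + 1.62x2 + 2.97x3 + 0.89x4 + 6.08x5 subject to:
  23x3 + 252x5 ≥ 369   (yellow component)
  64x1 + 10x2 + 150x3 + 16x4 + 143x5 ≥ 242   (hiding power)
  x1, x2, x3, x4, x5 ≥ 0.
At the optimum only iron-oxide red, chrome yellow are positive (phthalo blue, barium sulfate, kaolin = 0). The yellow component and hiding power requirements are met with equality.
Optimal quantities: iron-oxide red = 0.2381 kg, chrome yellow = 1.443 kg.
Hence cost = 2.97·0.2381 + 6.08·1.443 = £9.4806.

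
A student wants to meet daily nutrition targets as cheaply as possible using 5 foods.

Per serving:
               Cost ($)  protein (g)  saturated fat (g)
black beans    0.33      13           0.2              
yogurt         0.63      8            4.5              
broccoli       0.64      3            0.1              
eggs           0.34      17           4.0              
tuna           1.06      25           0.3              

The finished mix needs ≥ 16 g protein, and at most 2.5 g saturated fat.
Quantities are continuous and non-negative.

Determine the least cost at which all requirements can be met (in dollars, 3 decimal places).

Let x1 = servings of black beans, x2 = servings of yogurt, x3 = servings of broccoli, x4 = servings of eggs, x5 = servings of tuna.
min 0.33x1 + 0.63x2 + 0.64x3 + 0.34x4 + 1.06x5 with:
  13x1 + 8x2 + 3x3 + 17x4 + 25x5 ≥ 16   (protein)
  0.2x1 + 4.5x2 + 0.1x3 + 4x4 + 0.3x5 ≤ 2.5   (saturated fat)
  x1, x2, x3, x4, x5 ≥ 0.
At the optimum only black beans, eggs are positive (yogurt, broccoli, tuna = 0). Binding constraints: protein and saturated fat.
Optimal quantities: black beans = 0.4424 servings, eggs = 0.6029 servings.
Total cost: 0.33·0.4424 + 0.34·0.6029 = 0.35098.

$0.351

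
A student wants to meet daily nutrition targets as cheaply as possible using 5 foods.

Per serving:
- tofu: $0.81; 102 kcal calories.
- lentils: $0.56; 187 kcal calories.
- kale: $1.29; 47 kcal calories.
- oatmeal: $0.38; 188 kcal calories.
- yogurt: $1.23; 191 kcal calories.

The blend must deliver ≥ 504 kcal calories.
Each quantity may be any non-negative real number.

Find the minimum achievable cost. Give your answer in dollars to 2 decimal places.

This is a linear program. Let x1 = servings of tofu, x2 = servings of lentils, x3 = servings of kale, x4 = servings of oatmeal, x5 = servings of yogurt.
Minimise 0.81x1 + 0.56x2 + 1.29x3 + 0.38x4 + 1.23x5 s.t.:
  102x1 + 187x2 + 47x3 + 188x4 + 191x5 ≥ 504   (calories)
  x1, x2, x3, x4, x5 ≥ 0.
The minimum-cost mix takes nothing from tofu, lentils, kale, yogurt — only oatmeal. The calories requirement is met with equality.
Solving gives x4 = 2.681.
Total cost: 0.38·2.681 = 1.0188.

$1.02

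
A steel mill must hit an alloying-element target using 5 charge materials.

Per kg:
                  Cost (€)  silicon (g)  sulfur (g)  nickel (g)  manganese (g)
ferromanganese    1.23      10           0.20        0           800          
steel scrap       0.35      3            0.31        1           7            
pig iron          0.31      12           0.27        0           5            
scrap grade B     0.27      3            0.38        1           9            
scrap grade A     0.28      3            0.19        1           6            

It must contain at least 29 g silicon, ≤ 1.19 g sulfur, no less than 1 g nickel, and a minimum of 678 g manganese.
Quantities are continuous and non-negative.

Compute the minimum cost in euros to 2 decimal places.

Let x1 = kg of ferromanganese, x2 = kg of steel scrap, x3 = kg of pig iron, x4 = kg of scrap grade B, x5 = kg of scrap grade A.
Minimise 1.23x1 + 0.35x2 + 0.31x3 + 0.27x4 + 0.28x5 s.t.:
  10x1 + 3x2 + 12x3 + 3x4 + 3x5 ≥ 29   (silicon)
  0.2x1 + 0.31x2 + 0.27x3 + 0.38x4 + 0.19x5 ≤ 1.19   (sulfur)
  1x2 + 1x4 + 1x5 ≥ 1   (nickel)
  800x1 + 7x2 + 5x3 + 9x4 + 6x5 ≥ 678   (manganese)
  x1, x2, x3, x4, x5 ≥ 0.
The optimal basis is {ferromanganese, pig iron, scrap grade B}; steel scrap, scrap grade A drop out. The silicon, nickel, manganese requirements are met with equality.
That vertex is x1 = 0.827, x3 = 1.477, x4 = 1.
Hence cost = 1.23·0.827 + 0.31·1.477 + 0.27·1 = €1.7451.

€1.75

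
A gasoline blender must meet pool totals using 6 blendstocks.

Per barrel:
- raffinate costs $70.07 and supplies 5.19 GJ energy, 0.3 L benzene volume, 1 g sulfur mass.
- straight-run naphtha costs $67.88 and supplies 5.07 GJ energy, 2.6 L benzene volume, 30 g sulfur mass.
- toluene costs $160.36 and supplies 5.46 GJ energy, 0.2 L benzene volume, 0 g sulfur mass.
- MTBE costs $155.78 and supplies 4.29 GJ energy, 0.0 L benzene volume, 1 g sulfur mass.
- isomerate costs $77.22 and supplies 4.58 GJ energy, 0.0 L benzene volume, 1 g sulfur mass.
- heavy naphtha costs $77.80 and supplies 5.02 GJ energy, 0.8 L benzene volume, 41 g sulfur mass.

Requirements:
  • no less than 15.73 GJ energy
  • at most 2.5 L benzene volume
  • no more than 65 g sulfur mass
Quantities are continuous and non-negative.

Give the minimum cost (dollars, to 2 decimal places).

$211.98

Treat it as an LP. Let x1 = barrels of raffinate, x2 = barrels of straight-run naphtha, x3 = barrels of toluene, x4 = barrels of MTBE, x5 = barrels of isomerate, x6 = barrels of heavy naphtha.
Minimize 70.07x1 + 67.88x2 + 160.36x3 + 155.78x4 + 77.22x5 + 77.8x6 with:
  5.19x1 + 5.07x2 + 5.46x3 + 4.29x4 + 4.58x5 + 5.02x6 ≥ 15.73   (energy)
  0.3x1 + 2.6x2 + 0.2x3 + 0.8x6 ≤ 2.5   (benzene volume)
  1x1 + 30x2 + 1x4 + 1x5 + 41x6 ≤ 65   (sulfur mass)
  x1, x2, x3, x4, x5, x6 ≥ 0.
The cheapest feasible vertex uses only raffinate, straight-run naphtha; toluene, MTBE, isomerate, heavy naphtha are not used. There the energy and benzene volume constraints are tight.
So raffinate = 2.3572 barrels, straight-run naphtha = 0.68955 barrels.
Total cost: 70.07·2.3572 + 67.88·0.68955 = 211.9757.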